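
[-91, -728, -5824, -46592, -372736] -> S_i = -91*8^i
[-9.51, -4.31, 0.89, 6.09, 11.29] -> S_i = -9.51 + 5.20*i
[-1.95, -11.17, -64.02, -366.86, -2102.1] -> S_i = -1.95*5.73^i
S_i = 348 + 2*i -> [348, 350, 352, 354, 356]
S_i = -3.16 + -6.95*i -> [-3.16, -10.11, -17.06, -24.01, -30.96]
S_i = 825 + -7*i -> [825, 818, 811, 804, 797]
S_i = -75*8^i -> [-75, -600, -4800, -38400, -307200]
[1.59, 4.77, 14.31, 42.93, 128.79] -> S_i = 1.59*3.00^i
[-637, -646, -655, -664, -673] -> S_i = -637 + -9*i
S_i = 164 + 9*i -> [164, 173, 182, 191, 200]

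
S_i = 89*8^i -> [89, 712, 5696, 45568, 364544]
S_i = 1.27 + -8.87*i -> [1.27, -7.6, -16.47, -25.34, -34.21]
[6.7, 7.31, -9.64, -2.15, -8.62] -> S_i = Random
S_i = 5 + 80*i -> [5, 85, 165, 245, 325]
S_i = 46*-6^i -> [46, -276, 1656, -9936, 59616]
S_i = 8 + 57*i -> [8, 65, 122, 179, 236]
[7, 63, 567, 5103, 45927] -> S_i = 7*9^i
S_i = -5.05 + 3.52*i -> [-5.05, -1.53, 1.99, 5.51, 9.03]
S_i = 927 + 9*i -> [927, 936, 945, 954, 963]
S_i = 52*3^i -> [52, 156, 468, 1404, 4212]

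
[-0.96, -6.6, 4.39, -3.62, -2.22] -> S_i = Random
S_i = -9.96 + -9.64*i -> [-9.96, -19.6, -29.24, -38.88, -48.52]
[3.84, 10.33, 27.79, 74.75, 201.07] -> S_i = 3.84*2.69^i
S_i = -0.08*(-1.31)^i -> [-0.08, 0.1, -0.14, 0.18, -0.24]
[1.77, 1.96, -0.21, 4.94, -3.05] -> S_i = Random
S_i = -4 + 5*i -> [-4, 1, 6, 11, 16]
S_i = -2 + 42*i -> [-2, 40, 82, 124, 166]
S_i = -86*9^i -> [-86, -774, -6966, -62694, -564246]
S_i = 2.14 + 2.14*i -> [2.14, 4.28, 6.42, 8.56, 10.7]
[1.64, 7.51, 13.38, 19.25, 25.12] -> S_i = 1.64 + 5.87*i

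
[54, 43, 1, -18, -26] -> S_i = Random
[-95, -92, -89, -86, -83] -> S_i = -95 + 3*i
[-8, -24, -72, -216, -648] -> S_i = -8*3^i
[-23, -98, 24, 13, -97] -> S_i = Random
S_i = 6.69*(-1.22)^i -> [6.69, -8.16, 9.96, -12.15, 14.82]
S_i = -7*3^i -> [-7, -21, -63, -189, -567]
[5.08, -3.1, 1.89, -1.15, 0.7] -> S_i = 5.08*(-0.61)^i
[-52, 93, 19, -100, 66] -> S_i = Random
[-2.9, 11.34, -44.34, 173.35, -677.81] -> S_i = -2.90*(-3.91)^i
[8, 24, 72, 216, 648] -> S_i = 8*3^i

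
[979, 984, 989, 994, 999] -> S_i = 979 + 5*i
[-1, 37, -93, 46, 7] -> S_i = Random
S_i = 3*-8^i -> [3, -24, 192, -1536, 12288]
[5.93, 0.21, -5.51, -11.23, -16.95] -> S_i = 5.93 + -5.72*i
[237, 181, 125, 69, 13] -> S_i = 237 + -56*i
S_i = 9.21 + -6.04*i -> [9.21, 3.17, -2.87, -8.91, -14.95]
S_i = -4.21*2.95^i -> [-4.21, -12.42, -36.64, -108.08, -318.84]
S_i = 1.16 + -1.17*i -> [1.16, -0.01, -1.18, -2.35, -3.52]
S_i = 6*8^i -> [6, 48, 384, 3072, 24576]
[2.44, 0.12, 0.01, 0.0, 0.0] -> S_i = 2.44*0.05^i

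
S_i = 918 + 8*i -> [918, 926, 934, 942, 950]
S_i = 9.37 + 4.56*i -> [9.37, 13.93, 18.49, 23.05, 27.61]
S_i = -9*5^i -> [-9, -45, -225, -1125, -5625]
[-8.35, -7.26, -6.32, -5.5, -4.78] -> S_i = -8.35*0.87^i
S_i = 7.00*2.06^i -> [7.0, 14.42, 29.71, 61.19, 126.06]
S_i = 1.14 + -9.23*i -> [1.14, -8.09, -17.32, -26.55, -35.78]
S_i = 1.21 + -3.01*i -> [1.21, -1.8, -4.81, -7.82, -10.83]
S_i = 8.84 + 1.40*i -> [8.84, 10.24, 11.64, 13.04, 14.44]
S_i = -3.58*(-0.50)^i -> [-3.58, 1.79, -0.9, 0.45, -0.22]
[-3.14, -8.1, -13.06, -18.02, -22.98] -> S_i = -3.14 + -4.96*i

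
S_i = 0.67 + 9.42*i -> [0.67, 10.09, 19.51, 28.93, 38.35]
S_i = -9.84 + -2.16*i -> [-9.84, -12.0, -14.16, -16.32, -18.48]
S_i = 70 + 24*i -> [70, 94, 118, 142, 166]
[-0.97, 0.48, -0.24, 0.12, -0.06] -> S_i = -0.97*(-0.50)^i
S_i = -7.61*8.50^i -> [-7.61, -64.68, -549.82, -4673.49, -39724.68]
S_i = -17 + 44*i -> [-17, 27, 71, 115, 159]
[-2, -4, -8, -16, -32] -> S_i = -2*2^i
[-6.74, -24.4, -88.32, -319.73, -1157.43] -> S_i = -6.74*3.62^i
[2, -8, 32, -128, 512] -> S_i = 2*-4^i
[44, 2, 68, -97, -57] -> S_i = Random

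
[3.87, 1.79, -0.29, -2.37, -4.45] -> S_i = 3.87 + -2.08*i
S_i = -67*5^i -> [-67, -335, -1675, -8375, -41875]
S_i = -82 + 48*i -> [-82, -34, 14, 62, 110]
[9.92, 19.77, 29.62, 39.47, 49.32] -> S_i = 9.92 + 9.85*i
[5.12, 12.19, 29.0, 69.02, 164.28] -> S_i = 5.12*2.38^i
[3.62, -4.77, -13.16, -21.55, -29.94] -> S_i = 3.62 + -8.39*i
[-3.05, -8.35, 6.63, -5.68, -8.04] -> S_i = Random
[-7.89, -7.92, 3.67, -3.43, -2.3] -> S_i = Random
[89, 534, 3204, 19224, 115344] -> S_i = 89*6^i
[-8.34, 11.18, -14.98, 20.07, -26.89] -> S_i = -8.34*(-1.34)^i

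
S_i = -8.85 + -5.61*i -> [-8.85, -14.46, -20.07, -25.68, -31.29]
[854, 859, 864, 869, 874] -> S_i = 854 + 5*i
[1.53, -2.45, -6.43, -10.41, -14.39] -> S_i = 1.53 + -3.98*i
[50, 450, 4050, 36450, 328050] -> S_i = 50*9^i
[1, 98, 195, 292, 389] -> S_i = 1 + 97*i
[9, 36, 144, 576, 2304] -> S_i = 9*4^i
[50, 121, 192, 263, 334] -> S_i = 50 + 71*i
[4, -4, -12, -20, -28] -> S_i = 4 + -8*i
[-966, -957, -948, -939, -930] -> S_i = -966 + 9*i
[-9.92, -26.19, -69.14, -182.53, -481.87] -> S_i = -9.92*2.64^i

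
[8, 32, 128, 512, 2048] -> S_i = 8*4^i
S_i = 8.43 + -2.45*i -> [8.43, 5.98, 3.53, 1.08, -1.37]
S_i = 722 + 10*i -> [722, 732, 742, 752, 762]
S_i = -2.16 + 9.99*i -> [-2.16, 7.83, 17.82, 27.81, 37.8]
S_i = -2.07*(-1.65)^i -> [-2.07, 3.42, -5.64, 9.3, -15.34]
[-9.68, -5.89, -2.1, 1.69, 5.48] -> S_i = -9.68 + 3.79*i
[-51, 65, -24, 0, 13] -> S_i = Random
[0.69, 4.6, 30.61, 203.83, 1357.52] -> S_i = 0.69*6.66^i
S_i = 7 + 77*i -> [7, 84, 161, 238, 315]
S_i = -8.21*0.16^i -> [-8.21, -1.31, -0.21, -0.03, -0.01]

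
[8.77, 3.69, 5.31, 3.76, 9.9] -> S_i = Random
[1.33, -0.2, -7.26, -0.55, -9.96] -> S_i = Random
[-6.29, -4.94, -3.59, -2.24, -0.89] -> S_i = -6.29 + 1.35*i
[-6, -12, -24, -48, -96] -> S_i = -6*2^i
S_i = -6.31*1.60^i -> [-6.31, -10.1, -16.15, -25.85, -41.35]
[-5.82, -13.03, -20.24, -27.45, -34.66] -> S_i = -5.82 + -7.21*i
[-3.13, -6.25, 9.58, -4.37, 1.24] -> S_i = Random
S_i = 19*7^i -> [19, 133, 931, 6517, 45619]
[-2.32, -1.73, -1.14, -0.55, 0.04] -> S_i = -2.32 + 0.59*i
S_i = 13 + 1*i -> [13, 14, 15, 16, 17]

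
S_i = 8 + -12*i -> [8, -4, -16, -28, -40]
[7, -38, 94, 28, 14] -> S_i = Random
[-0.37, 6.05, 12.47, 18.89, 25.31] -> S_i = -0.37 + 6.42*i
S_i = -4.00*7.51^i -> [-4.0, -30.04, -225.6, -1694.26, -12723.89]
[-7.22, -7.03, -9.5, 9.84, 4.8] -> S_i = Random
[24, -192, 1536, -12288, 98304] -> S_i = 24*-8^i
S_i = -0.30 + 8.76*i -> [-0.3, 8.46, 17.22, 25.98, 34.74]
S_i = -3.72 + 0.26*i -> [-3.72, -3.46, -3.2, -2.94, -2.68]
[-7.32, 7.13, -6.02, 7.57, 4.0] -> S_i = Random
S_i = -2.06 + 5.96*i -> [-2.06, 3.9, 9.86, 15.82, 21.78]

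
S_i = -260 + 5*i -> [-260, -255, -250, -245, -240]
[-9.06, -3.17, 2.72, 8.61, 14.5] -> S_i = -9.06 + 5.89*i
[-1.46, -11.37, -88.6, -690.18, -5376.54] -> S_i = -1.46*7.79^i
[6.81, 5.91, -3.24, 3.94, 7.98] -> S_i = Random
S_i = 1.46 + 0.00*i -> [1.46, 1.46, 1.46, 1.46, 1.46]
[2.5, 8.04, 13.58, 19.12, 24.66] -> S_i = 2.50 + 5.54*i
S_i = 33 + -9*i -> [33, 24, 15, 6, -3]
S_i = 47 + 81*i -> [47, 128, 209, 290, 371]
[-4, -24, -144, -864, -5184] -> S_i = -4*6^i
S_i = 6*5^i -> [6, 30, 150, 750, 3750]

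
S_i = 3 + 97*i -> [3, 100, 197, 294, 391]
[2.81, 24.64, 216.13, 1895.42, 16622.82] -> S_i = 2.81*8.77^i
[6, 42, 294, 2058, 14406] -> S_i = 6*7^i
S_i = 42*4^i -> [42, 168, 672, 2688, 10752]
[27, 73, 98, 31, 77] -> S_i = Random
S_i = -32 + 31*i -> [-32, -1, 30, 61, 92]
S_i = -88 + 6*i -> [-88, -82, -76, -70, -64]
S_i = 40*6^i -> [40, 240, 1440, 8640, 51840]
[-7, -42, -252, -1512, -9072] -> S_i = -7*6^i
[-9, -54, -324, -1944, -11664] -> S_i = -9*6^i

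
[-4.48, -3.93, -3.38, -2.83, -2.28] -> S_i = -4.48 + 0.55*i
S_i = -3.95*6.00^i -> [-3.95, -23.7, -142.2, -853.2, -5119.2]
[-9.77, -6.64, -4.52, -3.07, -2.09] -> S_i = -9.77*0.68^i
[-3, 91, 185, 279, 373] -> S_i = -3 + 94*i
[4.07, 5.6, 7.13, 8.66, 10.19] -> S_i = 4.07 + 1.53*i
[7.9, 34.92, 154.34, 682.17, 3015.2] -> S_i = 7.90*4.42^i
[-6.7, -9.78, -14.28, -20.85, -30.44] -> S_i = -6.70*1.46^i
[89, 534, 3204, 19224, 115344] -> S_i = 89*6^i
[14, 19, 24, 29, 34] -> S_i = 14 + 5*i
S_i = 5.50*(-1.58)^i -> [5.5, -8.69, 13.73, -21.69, 34.28]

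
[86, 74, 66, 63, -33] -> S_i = Random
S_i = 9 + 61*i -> [9, 70, 131, 192, 253]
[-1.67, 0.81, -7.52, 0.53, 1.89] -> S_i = Random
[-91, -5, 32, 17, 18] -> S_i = Random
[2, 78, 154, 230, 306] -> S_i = 2 + 76*i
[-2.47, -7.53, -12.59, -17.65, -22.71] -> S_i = -2.47 + -5.06*i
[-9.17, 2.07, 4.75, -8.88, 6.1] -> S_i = Random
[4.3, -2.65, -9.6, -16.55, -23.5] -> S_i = 4.30 + -6.95*i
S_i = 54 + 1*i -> [54, 55, 56, 57, 58]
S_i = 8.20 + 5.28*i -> [8.2, 13.48, 18.76, 24.04, 29.32]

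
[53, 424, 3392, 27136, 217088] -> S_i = 53*8^i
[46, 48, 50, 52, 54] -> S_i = 46 + 2*i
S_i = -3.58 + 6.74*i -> [-3.58, 3.16, 9.9, 16.64, 23.38]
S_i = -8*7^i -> [-8, -56, -392, -2744, -19208]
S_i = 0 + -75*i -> [0, -75, -150, -225, -300]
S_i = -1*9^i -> [-1, -9, -81, -729, -6561]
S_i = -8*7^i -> [-8, -56, -392, -2744, -19208]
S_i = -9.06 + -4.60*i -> [-9.06, -13.66, -18.26, -22.86, -27.46]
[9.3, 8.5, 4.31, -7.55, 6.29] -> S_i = Random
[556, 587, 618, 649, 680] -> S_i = 556 + 31*i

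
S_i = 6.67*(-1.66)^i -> [6.67, -11.07, 18.38, -30.51, 50.65]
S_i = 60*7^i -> [60, 420, 2940, 20580, 144060]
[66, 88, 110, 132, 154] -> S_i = 66 + 22*i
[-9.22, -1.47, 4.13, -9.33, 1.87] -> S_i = Random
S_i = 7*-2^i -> [7, -14, 28, -56, 112]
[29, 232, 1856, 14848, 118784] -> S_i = 29*8^i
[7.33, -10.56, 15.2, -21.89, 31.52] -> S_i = 7.33*(-1.44)^i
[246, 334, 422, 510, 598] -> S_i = 246 + 88*i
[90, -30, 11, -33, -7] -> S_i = Random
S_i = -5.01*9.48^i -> [-5.01, -47.49, -450.25, -4268.38, -40464.21]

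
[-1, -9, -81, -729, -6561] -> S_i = -1*9^i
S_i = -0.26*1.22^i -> [-0.26, -0.32, -0.39, -0.47, -0.58]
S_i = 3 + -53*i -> [3, -50, -103, -156, -209]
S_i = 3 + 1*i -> [3, 4, 5, 6, 7]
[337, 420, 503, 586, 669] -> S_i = 337 + 83*i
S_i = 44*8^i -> [44, 352, 2816, 22528, 180224]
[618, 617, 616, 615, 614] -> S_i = 618 + -1*i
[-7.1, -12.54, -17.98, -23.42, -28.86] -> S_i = -7.10 + -5.44*i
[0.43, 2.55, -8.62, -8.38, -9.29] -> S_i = Random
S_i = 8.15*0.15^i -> [8.15, 1.22, 0.18, 0.03, 0.0]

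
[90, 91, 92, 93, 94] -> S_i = 90 + 1*i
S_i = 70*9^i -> [70, 630, 5670, 51030, 459270]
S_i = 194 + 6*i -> [194, 200, 206, 212, 218]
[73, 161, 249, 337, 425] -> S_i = 73 + 88*i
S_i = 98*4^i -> [98, 392, 1568, 6272, 25088]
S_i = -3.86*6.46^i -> [-3.86, -24.94, -161.08, -1040.6, -6722.29]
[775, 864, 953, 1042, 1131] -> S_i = 775 + 89*i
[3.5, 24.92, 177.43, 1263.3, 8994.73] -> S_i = 3.50*7.12^i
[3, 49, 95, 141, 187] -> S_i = 3 + 46*i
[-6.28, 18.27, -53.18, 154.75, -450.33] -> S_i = -6.28*(-2.91)^i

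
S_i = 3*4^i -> [3, 12, 48, 192, 768]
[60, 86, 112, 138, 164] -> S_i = 60 + 26*i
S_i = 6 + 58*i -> [6, 64, 122, 180, 238]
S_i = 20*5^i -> [20, 100, 500, 2500, 12500]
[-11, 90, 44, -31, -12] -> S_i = Random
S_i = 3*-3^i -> [3, -9, 27, -81, 243]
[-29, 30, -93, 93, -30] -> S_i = Random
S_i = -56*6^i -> [-56, -336, -2016, -12096, -72576]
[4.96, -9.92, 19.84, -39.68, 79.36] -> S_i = 4.96*(-2.00)^i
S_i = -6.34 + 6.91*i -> [-6.34, 0.57, 7.48, 14.39, 21.3]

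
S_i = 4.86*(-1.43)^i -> [4.86, -6.95, 9.94, -14.21, 20.32]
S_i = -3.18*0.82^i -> [-3.18, -2.61, -2.14, -1.75, -1.44]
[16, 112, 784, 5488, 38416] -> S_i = 16*7^i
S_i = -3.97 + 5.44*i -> [-3.97, 1.47, 6.91, 12.35, 17.79]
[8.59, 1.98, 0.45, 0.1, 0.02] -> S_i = 8.59*0.23^i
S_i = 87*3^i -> [87, 261, 783, 2349, 7047]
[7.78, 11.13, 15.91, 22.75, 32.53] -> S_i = 7.78*1.43^i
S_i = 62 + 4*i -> [62, 66, 70, 74, 78]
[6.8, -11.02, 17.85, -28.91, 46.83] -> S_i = 6.80*(-1.62)^i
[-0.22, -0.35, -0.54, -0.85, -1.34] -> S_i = -0.22*1.57^i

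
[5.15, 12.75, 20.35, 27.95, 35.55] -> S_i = 5.15 + 7.60*i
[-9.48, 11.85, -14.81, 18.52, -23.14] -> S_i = -9.48*(-1.25)^i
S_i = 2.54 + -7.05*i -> [2.54, -4.51, -11.56, -18.61, -25.66]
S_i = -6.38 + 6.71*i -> [-6.38, 0.33, 7.04, 13.75, 20.46]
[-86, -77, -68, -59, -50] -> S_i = -86 + 9*i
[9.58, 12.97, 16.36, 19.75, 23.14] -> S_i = 9.58 + 3.39*i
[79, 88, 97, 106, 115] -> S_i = 79 + 9*i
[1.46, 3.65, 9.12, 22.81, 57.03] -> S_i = 1.46*2.50^i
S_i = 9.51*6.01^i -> [9.51, 57.16, 343.5, 2064.45, 12407.33]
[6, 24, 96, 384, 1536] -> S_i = 6*4^i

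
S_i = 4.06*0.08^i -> [4.06, 0.32, 0.03, 0.0, 0.0]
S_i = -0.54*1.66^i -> [-0.54, -0.9, -1.49, -2.47, -4.1]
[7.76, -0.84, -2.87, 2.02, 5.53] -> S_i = Random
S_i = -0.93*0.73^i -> [-0.93, -0.68, -0.5, -0.36, -0.26]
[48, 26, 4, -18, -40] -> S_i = 48 + -22*i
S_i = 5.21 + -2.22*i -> [5.21, 2.99, 0.77, -1.45, -3.67]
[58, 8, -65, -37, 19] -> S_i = Random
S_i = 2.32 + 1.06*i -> [2.32, 3.38, 4.44, 5.5, 6.56]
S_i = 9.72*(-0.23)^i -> [9.72, -2.24, 0.51, -0.12, 0.03]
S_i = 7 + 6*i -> [7, 13, 19, 25, 31]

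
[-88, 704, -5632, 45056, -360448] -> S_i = -88*-8^i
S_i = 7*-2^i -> [7, -14, 28, -56, 112]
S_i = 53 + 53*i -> [53, 106, 159, 212, 265]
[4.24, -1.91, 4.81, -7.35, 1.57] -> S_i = Random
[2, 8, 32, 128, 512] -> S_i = 2*4^i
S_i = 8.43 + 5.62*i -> [8.43, 14.05, 19.67, 25.29, 30.91]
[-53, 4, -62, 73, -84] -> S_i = Random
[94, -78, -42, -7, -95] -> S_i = Random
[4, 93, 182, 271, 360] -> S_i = 4 + 89*i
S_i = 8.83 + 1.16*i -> [8.83, 9.99, 11.15, 12.31, 13.47]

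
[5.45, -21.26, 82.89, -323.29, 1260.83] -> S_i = 5.45*(-3.90)^i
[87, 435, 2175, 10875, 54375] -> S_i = 87*5^i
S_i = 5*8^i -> [5, 40, 320, 2560, 20480]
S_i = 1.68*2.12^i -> [1.68, 3.56, 7.55, 16.01, 33.94]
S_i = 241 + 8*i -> [241, 249, 257, 265, 273]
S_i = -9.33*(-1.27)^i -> [-9.33, 11.85, -15.05, 19.11, -24.27]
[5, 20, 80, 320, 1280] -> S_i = 5*4^i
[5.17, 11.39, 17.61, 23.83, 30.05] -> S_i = 5.17 + 6.22*i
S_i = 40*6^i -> [40, 240, 1440, 8640, 51840]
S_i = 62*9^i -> [62, 558, 5022, 45198, 406782]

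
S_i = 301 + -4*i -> [301, 297, 293, 289, 285]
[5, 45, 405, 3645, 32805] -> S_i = 5*9^i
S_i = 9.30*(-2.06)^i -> [9.3, -19.16, 39.47, -81.3, 167.48]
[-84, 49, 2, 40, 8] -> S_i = Random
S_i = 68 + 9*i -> [68, 77, 86, 95, 104]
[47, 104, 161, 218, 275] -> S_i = 47 + 57*i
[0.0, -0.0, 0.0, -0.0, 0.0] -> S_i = 0.00*(-4.45)^i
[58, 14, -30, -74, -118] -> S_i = 58 + -44*i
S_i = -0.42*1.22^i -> [-0.42, -0.51, -0.63, -0.76, -0.93]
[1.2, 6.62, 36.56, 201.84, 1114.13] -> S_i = 1.20*5.52^i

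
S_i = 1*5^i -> [1, 5, 25, 125, 625]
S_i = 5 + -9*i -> [5, -4, -13, -22, -31]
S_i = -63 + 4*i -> [-63, -59, -55, -51, -47]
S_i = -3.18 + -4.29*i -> [-3.18, -7.47, -11.76, -16.05, -20.34]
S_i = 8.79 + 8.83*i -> [8.79, 17.62, 26.45, 35.28, 44.11]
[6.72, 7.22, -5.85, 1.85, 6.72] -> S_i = Random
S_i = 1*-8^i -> [1, -8, 64, -512, 4096]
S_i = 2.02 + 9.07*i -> [2.02, 11.09, 20.16, 29.23, 38.3]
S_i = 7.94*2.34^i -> [7.94, 18.58, 43.48, 101.73, 238.06]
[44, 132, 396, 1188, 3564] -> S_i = 44*3^i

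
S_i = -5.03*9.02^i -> [-5.03, -45.37, -409.24, -3691.37, -33296.16]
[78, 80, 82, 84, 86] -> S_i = 78 + 2*i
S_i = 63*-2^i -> [63, -126, 252, -504, 1008]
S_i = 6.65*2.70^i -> [6.65, 17.96, 48.48, 130.89, 353.41]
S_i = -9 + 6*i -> [-9, -3, 3, 9, 15]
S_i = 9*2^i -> [9, 18, 36, 72, 144]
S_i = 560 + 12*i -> [560, 572, 584, 596, 608]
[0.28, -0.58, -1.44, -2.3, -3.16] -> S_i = 0.28 + -0.86*i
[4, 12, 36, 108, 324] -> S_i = 4*3^i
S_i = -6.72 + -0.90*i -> [-6.72, -7.62, -8.52, -9.42, -10.32]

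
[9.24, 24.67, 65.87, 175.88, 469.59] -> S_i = 9.24*2.67^i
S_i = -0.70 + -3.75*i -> [-0.7, -4.45, -8.2, -11.95, -15.7]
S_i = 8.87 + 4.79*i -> [8.87, 13.66, 18.45, 23.24, 28.03]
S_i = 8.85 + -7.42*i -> [8.85, 1.43, -5.99, -13.41, -20.83]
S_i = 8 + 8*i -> [8, 16, 24, 32, 40]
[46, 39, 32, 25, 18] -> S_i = 46 + -7*i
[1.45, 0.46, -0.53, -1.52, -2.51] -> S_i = 1.45 + -0.99*i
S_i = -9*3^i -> [-9, -27, -81, -243, -729]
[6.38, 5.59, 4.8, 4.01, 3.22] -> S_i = 6.38 + -0.79*i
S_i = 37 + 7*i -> [37, 44, 51, 58, 65]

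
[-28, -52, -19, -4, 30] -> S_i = Random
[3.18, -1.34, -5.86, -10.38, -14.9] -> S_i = 3.18 + -4.52*i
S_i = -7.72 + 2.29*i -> [-7.72, -5.43, -3.14, -0.85, 1.44]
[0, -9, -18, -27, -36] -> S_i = 0 + -9*i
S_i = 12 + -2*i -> [12, 10, 8, 6, 4]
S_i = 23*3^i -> [23, 69, 207, 621, 1863]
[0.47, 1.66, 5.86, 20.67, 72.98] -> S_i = 0.47*3.53^i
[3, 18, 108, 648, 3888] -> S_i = 3*6^i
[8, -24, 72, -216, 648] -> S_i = 8*-3^i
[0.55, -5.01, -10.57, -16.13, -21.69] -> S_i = 0.55 + -5.56*i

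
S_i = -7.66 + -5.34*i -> [-7.66, -13.0, -18.34, -23.68, -29.02]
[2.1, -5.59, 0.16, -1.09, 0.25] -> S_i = Random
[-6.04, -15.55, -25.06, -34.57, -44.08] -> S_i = -6.04 + -9.51*i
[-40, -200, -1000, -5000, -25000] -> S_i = -40*5^i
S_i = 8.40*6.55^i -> [8.4, 55.02, 360.38, 2360.5, 15461.25]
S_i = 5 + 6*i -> [5, 11, 17, 23, 29]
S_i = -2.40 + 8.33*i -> [-2.4, 5.93, 14.26, 22.59, 30.92]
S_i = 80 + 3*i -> [80, 83, 86, 89, 92]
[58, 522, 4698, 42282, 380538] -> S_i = 58*9^i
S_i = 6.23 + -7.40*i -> [6.23, -1.17, -8.57, -15.97, -23.37]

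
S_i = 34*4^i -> [34, 136, 544, 2176, 8704]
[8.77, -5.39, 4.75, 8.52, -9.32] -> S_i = Random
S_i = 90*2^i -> [90, 180, 360, 720, 1440]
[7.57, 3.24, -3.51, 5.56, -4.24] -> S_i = Random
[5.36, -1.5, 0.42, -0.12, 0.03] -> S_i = 5.36*(-0.28)^i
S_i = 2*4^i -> [2, 8, 32, 128, 512]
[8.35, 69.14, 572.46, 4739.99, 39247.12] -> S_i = 8.35*8.28^i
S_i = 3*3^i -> [3, 9, 27, 81, 243]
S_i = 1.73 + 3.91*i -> [1.73, 5.64, 9.55, 13.46, 17.37]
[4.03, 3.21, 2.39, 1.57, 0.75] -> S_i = 4.03 + -0.82*i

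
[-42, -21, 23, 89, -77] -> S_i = Random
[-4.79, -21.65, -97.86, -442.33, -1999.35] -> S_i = -4.79*4.52^i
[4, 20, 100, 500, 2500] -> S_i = 4*5^i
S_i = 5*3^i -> [5, 15, 45, 135, 405]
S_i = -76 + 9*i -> [-76, -67, -58, -49, -40]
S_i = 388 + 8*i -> [388, 396, 404, 412, 420]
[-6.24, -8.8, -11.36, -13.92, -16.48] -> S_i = -6.24 + -2.56*i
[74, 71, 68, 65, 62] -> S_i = 74 + -3*i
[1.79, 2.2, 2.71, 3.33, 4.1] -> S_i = 1.79*1.23^i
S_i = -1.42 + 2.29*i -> [-1.42, 0.87, 3.16, 5.45, 7.74]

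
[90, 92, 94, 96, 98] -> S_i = 90 + 2*i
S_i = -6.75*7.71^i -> [-6.75, -52.04, -401.25, -3093.62, -23851.81]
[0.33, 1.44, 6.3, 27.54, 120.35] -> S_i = 0.33*4.37^i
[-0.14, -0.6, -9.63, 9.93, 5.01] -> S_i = Random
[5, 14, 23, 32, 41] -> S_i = 5 + 9*i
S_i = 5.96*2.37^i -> [5.96, 14.13, 33.48, 79.34, 188.04]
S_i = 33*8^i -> [33, 264, 2112, 16896, 135168]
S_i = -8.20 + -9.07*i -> [-8.2, -17.27, -26.34, -35.41, -44.48]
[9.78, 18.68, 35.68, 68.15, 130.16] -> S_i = 9.78*1.91^i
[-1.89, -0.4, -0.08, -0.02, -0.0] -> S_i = -1.89*0.21^i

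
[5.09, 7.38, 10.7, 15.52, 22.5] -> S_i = 5.09*1.45^i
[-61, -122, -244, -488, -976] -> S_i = -61*2^i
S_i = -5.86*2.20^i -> [-5.86, -12.89, -28.36, -62.4, -137.27]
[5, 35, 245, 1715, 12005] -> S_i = 5*7^i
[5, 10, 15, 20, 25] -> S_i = 5 + 5*i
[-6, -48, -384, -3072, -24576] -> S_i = -6*8^i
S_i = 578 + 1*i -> [578, 579, 580, 581, 582]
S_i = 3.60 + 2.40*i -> [3.6, 6.0, 8.4, 10.8, 13.2]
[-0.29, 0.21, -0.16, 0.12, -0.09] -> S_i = -0.29*(-0.74)^i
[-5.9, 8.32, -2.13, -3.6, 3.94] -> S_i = Random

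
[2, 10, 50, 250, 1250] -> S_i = 2*5^i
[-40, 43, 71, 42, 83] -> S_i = Random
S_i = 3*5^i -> [3, 15, 75, 375, 1875]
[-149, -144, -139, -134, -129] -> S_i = -149 + 5*i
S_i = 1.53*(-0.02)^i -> [1.53, -0.03, 0.0, -0.0, 0.0]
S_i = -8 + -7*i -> [-8, -15, -22, -29, -36]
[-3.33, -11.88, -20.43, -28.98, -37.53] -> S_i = -3.33 + -8.55*i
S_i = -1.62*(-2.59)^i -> [-1.62, 4.2, -10.87, 28.15, -72.9]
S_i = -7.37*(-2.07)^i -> [-7.37, 15.26, -31.58, 65.37, -135.32]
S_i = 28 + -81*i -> [28, -53, -134, -215, -296]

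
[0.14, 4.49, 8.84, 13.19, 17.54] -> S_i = 0.14 + 4.35*i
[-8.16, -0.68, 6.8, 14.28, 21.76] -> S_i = -8.16 + 7.48*i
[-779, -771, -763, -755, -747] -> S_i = -779 + 8*i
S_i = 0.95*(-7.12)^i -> [0.95, -6.76, 48.16, -342.9, 2441.43]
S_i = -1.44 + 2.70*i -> [-1.44, 1.26, 3.96, 6.66, 9.36]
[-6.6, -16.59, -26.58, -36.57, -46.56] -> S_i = -6.60 + -9.99*i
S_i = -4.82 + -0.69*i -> [-4.82, -5.51, -6.2, -6.89, -7.58]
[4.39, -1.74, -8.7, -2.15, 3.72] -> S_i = Random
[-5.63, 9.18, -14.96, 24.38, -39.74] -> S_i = -5.63*(-1.63)^i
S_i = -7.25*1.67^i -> [-7.25, -12.11, -20.22, -33.77, -56.39]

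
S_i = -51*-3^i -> [-51, 153, -459, 1377, -4131]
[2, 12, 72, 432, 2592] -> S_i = 2*6^i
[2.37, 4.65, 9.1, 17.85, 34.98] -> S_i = 2.37*1.96^i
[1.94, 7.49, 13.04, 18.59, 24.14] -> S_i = 1.94 + 5.55*i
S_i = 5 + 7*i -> [5, 12, 19, 26, 33]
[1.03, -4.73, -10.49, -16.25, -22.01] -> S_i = 1.03 + -5.76*i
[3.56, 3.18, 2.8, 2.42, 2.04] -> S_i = 3.56 + -0.38*i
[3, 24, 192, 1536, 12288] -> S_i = 3*8^i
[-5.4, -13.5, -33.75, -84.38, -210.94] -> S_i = -5.40*2.50^i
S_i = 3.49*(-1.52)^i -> [3.49, -5.3, 8.06, -12.26, 18.63]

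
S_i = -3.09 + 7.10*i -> [-3.09, 4.01, 11.11, 18.21, 25.31]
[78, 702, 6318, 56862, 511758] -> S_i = 78*9^i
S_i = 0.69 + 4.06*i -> [0.69, 4.75, 8.81, 12.87, 16.93]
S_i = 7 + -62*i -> [7, -55, -117, -179, -241]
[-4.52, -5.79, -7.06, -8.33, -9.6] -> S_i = -4.52 + -1.27*i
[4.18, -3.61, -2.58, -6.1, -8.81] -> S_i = Random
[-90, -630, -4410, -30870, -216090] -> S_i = -90*7^i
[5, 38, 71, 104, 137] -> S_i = 5 + 33*i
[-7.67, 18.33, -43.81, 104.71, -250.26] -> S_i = -7.67*(-2.39)^i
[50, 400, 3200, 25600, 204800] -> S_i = 50*8^i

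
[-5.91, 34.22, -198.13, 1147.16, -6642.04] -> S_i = -5.91*(-5.79)^i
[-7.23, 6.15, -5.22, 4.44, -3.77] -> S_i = -7.23*(-0.85)^i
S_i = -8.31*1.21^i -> [-8.31, -10.06, -12.17, -14.72, -17.81]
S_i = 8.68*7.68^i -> [8.68, 66.66, 511.97, 3931.91, 30197.06]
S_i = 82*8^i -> [82, 656, 5248, 41984, 335872]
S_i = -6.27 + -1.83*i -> [-6.27, -8.1, -9.93, -11.76, -13.59]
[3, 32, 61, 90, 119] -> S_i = 3 + 29*i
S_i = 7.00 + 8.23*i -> [7.0, 15.23, 23.46, 31.69, 39.92]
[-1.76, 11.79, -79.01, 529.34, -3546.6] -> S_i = -1.76*(-6.70)^i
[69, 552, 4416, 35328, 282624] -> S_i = 69*8^i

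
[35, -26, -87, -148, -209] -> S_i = 35 + -61*i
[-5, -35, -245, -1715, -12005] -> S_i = -5*7^i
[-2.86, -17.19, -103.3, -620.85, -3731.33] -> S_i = -2.86*6.01^i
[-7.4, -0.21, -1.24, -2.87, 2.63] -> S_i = Random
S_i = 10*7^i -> [10, 70, 490, 3430, 24010]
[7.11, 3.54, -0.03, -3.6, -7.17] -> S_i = 7.11 + -3.57*i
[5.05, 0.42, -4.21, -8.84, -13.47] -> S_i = 5.05 + -4.63*i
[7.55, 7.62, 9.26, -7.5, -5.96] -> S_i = Random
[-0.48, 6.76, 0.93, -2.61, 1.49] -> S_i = Random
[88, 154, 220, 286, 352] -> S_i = 88 + 66*i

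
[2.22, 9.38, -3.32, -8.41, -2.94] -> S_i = Random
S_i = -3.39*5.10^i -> [-3.39, -17.29, -88.17, -449.69, -2293.4]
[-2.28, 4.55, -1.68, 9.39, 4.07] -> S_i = Random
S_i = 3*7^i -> [3, 21, 147, 1029, 7203]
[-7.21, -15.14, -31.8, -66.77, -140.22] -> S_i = -7.21*2.10^i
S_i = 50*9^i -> [50, 450, 4050, 36450, 328050]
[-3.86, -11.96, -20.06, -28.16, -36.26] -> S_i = -3.86 + -8.10*i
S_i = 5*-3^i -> [5, -15, 45, -135, 405]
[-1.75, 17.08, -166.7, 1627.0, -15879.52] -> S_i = -1.75*(-9.76)^i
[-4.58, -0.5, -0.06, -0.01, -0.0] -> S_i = -4.58*0.11^i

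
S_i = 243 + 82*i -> [243, 325, 407, 489, 571]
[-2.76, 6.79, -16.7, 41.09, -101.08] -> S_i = -2.76*(-2.46)^i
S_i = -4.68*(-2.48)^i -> [-4.68, 11.61, -28.78, 71.38, -177.03]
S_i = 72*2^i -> [72, 144, 288, 576, 1152]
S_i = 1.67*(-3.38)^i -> [1.67, -5.64, 19.08, -64.49, 217.96]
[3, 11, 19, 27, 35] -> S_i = 3 + 8*i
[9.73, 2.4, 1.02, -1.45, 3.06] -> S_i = Random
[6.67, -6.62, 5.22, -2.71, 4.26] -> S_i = Random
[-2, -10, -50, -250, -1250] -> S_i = -2*5^i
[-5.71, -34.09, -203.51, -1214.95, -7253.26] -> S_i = -5.71*5.97^i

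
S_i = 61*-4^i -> [61, -244, 976, -3904, 15616]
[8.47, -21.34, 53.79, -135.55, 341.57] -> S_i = 8.47*(-2.52)^i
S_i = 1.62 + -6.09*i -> [1.62, -4.47, -10.56, -16.65, -22.74]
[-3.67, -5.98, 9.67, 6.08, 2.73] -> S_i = Random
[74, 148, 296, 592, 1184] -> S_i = 74*2^i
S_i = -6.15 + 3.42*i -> [-6.15, -2.73, 0.69, 4.11, 7.53]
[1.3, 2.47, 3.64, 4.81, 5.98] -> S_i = 1.30 + 1.17*i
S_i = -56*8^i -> [-56, -448, -3584, -28672, -229376]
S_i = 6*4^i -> [6, 24, 96, 384, 1536]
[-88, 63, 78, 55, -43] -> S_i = Random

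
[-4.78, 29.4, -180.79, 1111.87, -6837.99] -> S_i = -4.78*(-6.15)^i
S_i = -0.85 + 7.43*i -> [-0.85, 6.58, 14.01, 21.44, 28.87]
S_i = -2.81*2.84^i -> [-2.81, -7.98, -22.66, -64.37, -182.8]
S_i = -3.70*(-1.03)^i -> [-3.7, 3.81, -3.93, 4.04, -4.16]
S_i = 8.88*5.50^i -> [8.88, 48.84, 268.62, 1477.41, 8125.76]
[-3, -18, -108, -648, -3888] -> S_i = -3*6^i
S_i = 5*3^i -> [5, 15, 45, 135, 405]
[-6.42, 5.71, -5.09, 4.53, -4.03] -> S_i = -6.42*(-0.89)^i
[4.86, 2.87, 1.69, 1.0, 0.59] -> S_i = 4.86*0.59^i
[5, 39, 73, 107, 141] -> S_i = 5 + 34*i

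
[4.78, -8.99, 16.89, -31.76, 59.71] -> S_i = 4.78*(-1.88)^i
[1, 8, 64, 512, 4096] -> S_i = 1*8^i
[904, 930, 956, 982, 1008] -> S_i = 904 + 26*i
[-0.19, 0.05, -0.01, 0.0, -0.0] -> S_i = -0.19*(-0.26)^i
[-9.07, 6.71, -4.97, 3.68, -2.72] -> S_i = -9.07*(-0.74)^i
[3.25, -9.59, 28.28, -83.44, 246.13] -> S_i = 3.25*(-2.95)^i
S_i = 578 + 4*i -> [578, 582, 586, 590, 594]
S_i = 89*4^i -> [89, 356, 1424, 5696, 22784]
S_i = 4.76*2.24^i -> [4.76, 10.66, 23.88, 53.5, 119.84]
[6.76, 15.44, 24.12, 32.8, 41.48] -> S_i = 6.76 + 8.68*i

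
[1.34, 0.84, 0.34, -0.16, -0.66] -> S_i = 1.34 + -0.50*i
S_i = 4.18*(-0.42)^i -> [4.18, -1.76, 0.74, -0.31, 0.13]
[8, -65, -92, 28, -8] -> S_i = Random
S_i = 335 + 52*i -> [335, 387, 439, 491, 543]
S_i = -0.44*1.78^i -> [-0.44, -0.78, -1.39, -2.48, -4.42]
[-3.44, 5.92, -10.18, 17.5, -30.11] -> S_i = -3.44*(-1.72)^i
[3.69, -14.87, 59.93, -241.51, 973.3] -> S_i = 3.69*(-4.03)^i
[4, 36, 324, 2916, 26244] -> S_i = 4*9^i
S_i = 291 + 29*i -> [291, 320, 349, 378, 407]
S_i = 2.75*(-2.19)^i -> [2.75, -6.02, 13.19, -28.88, 63.26]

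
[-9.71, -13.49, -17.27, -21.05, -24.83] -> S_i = -9.71 + -3.78*i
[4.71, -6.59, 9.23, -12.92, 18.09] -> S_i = 4.71*(-1.40)^i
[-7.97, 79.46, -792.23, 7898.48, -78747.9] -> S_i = -7.97*(-9.97)^i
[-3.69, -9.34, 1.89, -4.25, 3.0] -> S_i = Random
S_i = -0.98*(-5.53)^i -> [-0.98, 5.42, -29.97, 165.73, -916.49]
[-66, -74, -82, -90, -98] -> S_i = -66 + -8*i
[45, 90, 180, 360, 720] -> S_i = 45*2^i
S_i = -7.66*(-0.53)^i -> [-7.66, 4.06, -2.15, 1.14, -0.6]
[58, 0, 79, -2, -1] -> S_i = Random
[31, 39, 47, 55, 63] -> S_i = 31 + 8*i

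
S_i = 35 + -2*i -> [35, 33, 31, 29, 27]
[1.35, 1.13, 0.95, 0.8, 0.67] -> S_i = 1.35*0.84^i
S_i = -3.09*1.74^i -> [-3.09, -5.38, -9.36, -16.28, -28.32]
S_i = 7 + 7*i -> [7, 14, 21, 28, 35]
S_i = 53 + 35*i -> [53, 88, 123, 158, 193]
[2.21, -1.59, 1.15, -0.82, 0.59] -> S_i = 2.21*(-0.72)^i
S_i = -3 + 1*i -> [-3, -2, -1, 0, 1]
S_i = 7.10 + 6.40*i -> [7.1, 13.5, 19.9, 26.3, 32.7]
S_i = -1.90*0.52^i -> [-1.9, -0.99, -0.51, -0.27, -0.14]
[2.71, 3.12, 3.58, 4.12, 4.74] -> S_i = 2.71*1.15^i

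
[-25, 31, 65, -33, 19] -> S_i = Random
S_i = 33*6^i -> [33, 198, 1188, 7128, 42768]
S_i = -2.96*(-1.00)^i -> [-2.96, 2.96, -2.96, 2.96, -2.96]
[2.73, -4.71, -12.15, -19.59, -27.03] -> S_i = 2.73 + -7.44*i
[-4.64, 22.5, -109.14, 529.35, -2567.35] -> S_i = -4.64*(-4.85)^i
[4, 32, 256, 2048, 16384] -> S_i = 4*8^i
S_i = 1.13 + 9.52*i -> [1.13, 10.65, 20.17, 29.69, 39.21]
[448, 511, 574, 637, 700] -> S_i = 448 + 63*i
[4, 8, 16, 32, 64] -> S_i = 4*2^i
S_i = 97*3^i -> [97, 291, 873, 2619, 7857]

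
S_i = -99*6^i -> [-99, -594, -3564, -21384, -128304]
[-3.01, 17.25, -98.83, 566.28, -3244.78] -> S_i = -3.01*(-5.73)^i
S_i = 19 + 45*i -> [19, 64, 109, 154, 199]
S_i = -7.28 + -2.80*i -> [-7.28, -10.08, -12.88, -15.68, -18.48]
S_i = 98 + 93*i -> [98, 191, 284, 377, 470]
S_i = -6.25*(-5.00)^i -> [-6.25, 31.25, -156.25, 781.25, -3906.25]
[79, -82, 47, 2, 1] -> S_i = Random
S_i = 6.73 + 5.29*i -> [6.73, 12.02, 17.31, 22.6, 27.89]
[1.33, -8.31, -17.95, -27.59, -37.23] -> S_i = 1.33 + -9.64*i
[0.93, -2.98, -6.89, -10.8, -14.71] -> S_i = 0.93 + -3.91*i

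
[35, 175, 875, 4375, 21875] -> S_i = 35*5^i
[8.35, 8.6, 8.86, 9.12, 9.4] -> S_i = 8.35*1.03^i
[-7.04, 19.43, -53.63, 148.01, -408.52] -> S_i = -7.04*(-2.76)^i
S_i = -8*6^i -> [-8, -48, -288, -1728, -10368]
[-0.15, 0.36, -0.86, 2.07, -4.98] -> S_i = -0.15*(-2.40)^i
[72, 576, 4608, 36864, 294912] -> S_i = 72*8^i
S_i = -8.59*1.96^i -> [-8.59, -16.84, -33.0, -64.68, -126.77]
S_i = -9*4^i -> [-9, -36, -144, -576, -2304]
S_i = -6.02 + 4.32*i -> [-6.02, -1.7, 2.62, 6.94, 11.26]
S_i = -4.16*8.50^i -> [-4.16, -35.36, -300.56, -2554.76, -21715.46]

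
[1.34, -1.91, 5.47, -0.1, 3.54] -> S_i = Random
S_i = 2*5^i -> [2, 10, 50, 250, 1250]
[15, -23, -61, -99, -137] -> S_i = 15 + -38*i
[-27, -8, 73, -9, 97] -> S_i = Random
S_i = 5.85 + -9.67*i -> [5.85, -3.82, -13.49, -23.16, -32.83]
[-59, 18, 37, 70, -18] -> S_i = Random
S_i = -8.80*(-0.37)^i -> [-8.8, 3.26, -1.2, 0.45, -0.16]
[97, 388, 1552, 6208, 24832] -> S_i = 97*4^i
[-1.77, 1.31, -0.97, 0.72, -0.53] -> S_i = -1.77*(-0.74)^i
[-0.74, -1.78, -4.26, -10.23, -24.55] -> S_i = -0.74*2.40^i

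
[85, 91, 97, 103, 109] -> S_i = 85 + 6*i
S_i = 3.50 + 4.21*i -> [3.5, 7.71, 11.92, 16.13, 20.34]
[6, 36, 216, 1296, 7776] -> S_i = 6*6^i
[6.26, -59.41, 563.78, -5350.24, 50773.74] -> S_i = 6.26*(-9.49)^i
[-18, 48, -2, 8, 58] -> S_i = Random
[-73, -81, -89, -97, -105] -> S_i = -73 + -8*i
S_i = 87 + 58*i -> [87, 145, 203, 261, 319]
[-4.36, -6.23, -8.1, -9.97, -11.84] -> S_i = -4.36 + -1.87*i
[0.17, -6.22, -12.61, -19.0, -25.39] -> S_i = 0.17 + -6.39*i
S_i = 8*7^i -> [8, 56, 392, 2744, 19208]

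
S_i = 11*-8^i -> [11, -88, 704, -5632, 45056]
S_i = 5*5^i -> [5, 25, 125, 625, 3125]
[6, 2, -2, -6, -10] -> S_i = 6 + -4*i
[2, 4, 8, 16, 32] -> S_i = 2*2^i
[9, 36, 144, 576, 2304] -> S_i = 9*4^i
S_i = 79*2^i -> [79, 158, 316, 632, 1264]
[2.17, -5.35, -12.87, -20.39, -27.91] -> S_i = 2.17 + -7.52*i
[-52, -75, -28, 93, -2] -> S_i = Random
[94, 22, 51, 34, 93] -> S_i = Random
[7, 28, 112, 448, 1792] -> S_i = 7*4^i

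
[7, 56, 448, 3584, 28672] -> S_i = 7*8^i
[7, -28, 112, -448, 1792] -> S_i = 7*-4^i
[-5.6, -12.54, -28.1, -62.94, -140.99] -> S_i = -5.60*2.24^i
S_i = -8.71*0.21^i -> [-8.71, -1.83, -0.38, -0.08, -0.02]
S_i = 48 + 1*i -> [48, 49, 50, 51, 52]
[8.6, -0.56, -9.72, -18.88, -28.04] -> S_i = 8.60 + -9.16*i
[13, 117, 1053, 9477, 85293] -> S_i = 13*9^i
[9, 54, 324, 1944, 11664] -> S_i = 9*6^i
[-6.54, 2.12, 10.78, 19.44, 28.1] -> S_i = -6.54 + 8.66*i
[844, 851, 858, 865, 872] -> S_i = 844 + 7*i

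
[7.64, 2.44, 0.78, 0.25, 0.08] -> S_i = 7.64*0.32^i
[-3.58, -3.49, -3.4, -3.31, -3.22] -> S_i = -3.58 + 0.09*i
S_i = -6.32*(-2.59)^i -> [-6.32, 16.37, -42.4, 109.8, -284.39]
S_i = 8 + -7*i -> [8, 1, -6, -13, -20]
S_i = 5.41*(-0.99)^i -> [5.41, -5.36, 5.3, -5.25, 5.2]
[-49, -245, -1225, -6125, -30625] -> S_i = -49*5^i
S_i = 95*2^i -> [95, 190, 380, 760, 1520]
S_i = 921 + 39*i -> [921, 960, 999, 1038, 1077]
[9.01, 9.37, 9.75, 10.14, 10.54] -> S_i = 9.01*1.04^i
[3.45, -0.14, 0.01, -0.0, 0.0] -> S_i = 3.45*(-0.04)^i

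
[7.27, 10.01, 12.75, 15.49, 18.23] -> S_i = 7.27 + 2.74*i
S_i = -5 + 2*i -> [-5, -3, -1, 1, 3]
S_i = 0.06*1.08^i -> [0.06, 0.06, 0.07, 0.08, 0.08]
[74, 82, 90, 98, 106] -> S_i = 74 + 8*i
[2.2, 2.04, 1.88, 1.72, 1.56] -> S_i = 2.20 + -0.16*i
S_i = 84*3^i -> [84, 252, 756, 2268, 6804]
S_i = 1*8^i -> [1, 8, 64, 512, 4096]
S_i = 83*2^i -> [83, 166, 332, 664, 1328]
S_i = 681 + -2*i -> [681, 679, 677, 675, 673]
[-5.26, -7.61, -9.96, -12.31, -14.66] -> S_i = -5.26 + -2.35*i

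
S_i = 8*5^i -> [8, 40, 200, 1000, 5000]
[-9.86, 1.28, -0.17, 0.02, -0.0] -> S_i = -9.86*(-0.13)^i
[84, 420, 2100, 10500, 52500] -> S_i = 84*5^i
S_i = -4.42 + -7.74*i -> [-4.42, -12.16, -19.9, -27.64, -35.38]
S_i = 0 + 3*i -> [0, 3, 6, 9, 12]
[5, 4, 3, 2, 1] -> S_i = 5 + -1*i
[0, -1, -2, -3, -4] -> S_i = 0 + -1*i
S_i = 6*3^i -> [6, 18, 54, 162, 486]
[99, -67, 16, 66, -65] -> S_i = Random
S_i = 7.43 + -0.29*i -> [7.43, 7.14, 6.85, 6.56, 6.27]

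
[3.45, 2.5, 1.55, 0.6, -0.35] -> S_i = 3.45 + -0.95*i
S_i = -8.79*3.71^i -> [-8.79, -32.61, -120.99, -448.86, -1665.27]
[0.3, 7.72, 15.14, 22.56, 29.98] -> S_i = 0.30 + 7.42*i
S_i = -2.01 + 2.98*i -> [-2.01, 0.97, 3.95, 6.93, 9.91]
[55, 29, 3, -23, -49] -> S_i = 55 + -26*i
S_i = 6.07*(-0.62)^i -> [6.07, -3.76, 2.33, -1.45, 0.9]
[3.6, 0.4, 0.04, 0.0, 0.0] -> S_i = 3.60*0.11^i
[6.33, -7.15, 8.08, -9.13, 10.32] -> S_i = 6.33*(-1.13)^i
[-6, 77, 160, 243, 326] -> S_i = -6 + 83*i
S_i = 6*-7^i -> [6, -42, 294, -2058, 14406]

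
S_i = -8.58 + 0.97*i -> [-8.58, -7.61, -6.64, -5.67, -4.7]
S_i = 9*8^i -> [9, 72, 576, 4608, 36864]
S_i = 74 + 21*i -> [74, 95, 116, 137, 158]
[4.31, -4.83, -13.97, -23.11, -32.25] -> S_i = 4.31 + -9.14*i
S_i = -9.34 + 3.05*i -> [-9.34, -6.29, -3.24, -0.19, 2.86]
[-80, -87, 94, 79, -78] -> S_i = Random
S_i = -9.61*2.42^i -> [-9.61, -23.26, -56.28, -136.2, -329.6]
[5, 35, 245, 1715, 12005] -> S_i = 5*7^i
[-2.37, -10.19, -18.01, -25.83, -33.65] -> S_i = -2.37 + -7.82*i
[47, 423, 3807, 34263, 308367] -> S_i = 47*9^i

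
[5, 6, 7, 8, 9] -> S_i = 5 + 1*i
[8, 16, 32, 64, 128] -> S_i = 8*2^i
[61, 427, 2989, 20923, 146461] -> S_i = 61*7^i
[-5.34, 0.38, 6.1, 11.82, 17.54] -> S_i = -5.34 + 5.72*i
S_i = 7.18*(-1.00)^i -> [7.18, -7.18, 7.18, -7.18, 7.18]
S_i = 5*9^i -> [5, 45, 405, 3645, 32805]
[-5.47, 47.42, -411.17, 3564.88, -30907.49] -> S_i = -5.47*(-8.67)^i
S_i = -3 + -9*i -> [-3, -12, -21, -30, -39]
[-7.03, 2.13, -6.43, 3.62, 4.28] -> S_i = Random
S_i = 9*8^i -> [9, 72, 576, 4608, 36864]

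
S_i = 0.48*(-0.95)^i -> [0.48, -0.46, 0.43, -0.41, 0.39]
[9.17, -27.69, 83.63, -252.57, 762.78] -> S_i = 9.17*(-3.02)^i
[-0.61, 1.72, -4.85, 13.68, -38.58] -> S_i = -0.61*(-2.82)^i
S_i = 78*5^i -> [78, 390, 1950, 9750, 48750]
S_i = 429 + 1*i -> [429, 430, 431, 432, 433]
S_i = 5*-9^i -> [5, -45, 405, -3645, 32805]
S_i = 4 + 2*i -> [4, 6, 8, 10, 12]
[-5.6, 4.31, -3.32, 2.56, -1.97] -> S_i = -5.60*(-0.77)^i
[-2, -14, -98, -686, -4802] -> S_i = -2*7^i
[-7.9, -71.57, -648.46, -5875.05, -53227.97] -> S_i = -7.90*9.06^i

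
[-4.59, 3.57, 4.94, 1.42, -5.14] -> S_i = Random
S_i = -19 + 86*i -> [-19, 67, 153, 239, 325]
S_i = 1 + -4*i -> [1, -3, -7, -11, -15]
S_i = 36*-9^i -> [36, -324, 2916, -26244, 236196]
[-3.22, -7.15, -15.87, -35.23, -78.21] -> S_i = -3.22*2.22^i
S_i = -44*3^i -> [-44, -132, -396, -1188, -3564]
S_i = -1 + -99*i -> [-1, -100, -199, -298, -397]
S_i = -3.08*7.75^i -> [-3.08, -23.87, -184.99, -1433.69, -11111.11]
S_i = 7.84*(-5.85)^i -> [7.84, -45.86, 268.3, -1569.58, 9182.05]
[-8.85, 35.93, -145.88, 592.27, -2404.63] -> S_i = -8.85*(-4.06)^i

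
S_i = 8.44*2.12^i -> [8.44, 17.89, 37.93, 80.42, 170.48]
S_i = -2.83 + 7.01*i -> [-2.83, 4.18, 11.19, 18.2, 25.21]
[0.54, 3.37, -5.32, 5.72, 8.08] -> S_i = Random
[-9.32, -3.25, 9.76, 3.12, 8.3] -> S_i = Random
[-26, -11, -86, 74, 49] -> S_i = Random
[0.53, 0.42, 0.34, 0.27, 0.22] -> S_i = 0.53*0.80^i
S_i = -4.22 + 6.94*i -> [-4.22, 2.72, 9.66, 16.6, 23.54]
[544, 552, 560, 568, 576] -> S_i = 544 + 8*i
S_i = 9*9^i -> [9, 81, 729, 6561, 59049]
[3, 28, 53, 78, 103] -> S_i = 3 + 25*i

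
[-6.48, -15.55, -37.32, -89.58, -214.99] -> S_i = -6.48*2.40^i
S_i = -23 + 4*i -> [-23, -19, -15, -11, -7]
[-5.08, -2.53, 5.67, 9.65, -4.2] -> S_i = Random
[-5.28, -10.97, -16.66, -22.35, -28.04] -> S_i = -5.28 + -5.69*i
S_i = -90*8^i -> [-90, -720, -5760, -46080, -368640]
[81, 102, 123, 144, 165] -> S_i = 81 + 21*i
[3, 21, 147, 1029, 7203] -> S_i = 3*7^i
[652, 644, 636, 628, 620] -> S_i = 652 + -8*i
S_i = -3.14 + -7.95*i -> [-3.14, -11.09, -19.04, -26.99, -34.94]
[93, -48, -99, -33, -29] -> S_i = Random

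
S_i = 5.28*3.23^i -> [5.28, 17.05, 55.09, 177.93, 574.7]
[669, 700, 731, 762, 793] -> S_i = 669 + 31*i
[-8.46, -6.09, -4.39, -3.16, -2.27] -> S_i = -8.46*0.72^i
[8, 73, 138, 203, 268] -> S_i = 8 + 65*i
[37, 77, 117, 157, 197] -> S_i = 37 + 40*i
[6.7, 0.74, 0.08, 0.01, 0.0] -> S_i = 6.70*0.11^i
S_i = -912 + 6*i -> [-912, -906, -900, -894, -888]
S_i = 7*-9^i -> [7, -63, 567, -5103, 45927]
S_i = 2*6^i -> [2, 12, 72, 432, 2592]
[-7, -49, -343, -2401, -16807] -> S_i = -7*7^i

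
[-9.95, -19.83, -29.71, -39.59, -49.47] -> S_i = -9.95 + -9.88*i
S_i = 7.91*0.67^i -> [7.91, 5.3, 3.55, 2.38, 1.59]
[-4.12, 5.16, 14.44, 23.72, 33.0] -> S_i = -4.12 + 9.28*i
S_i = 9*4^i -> [9, 36, 144, 576, 2304]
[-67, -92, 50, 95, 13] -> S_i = Random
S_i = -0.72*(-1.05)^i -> [-0.72, 0.76, -0.79, 0.83, -0.88]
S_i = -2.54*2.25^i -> [-2.54, -5.72, -12.86, -28.93, -65.1]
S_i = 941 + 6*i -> [941, 947, 953, 959, 965]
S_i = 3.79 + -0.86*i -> [3.79, 2.93, 2.07, 1.21, 0.35]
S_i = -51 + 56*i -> [-51, 5, 61, 117, 173]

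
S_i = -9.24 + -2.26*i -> [-9.24, -11.5, -13.76, -16.02, -18.28]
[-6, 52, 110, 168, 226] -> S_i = -6 + 58*i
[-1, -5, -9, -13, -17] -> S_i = -1 + -4*i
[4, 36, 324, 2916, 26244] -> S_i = 4*9^i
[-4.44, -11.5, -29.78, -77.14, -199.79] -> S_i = -4.44*2.59^i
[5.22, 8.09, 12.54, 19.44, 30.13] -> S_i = 5.22*1.55^i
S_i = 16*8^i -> [16, 128, 1024, 8192, 65536]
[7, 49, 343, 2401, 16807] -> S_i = 7*7^i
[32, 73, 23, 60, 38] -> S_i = Random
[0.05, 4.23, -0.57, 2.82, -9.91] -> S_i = Random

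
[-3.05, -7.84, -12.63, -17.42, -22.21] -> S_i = -3.05 + -4.79*i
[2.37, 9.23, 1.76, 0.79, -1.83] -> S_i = Random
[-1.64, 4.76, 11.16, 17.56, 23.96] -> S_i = -1.64 + 6.40*i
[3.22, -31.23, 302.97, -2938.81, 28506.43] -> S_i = 3.22*(-9.70)^i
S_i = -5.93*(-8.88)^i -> [-5.93, 52.66, -467.61, 4152.35, -36872.84]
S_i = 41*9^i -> [41, 369, 3321, 29889, 269001]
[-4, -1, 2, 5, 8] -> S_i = -4 + 3*i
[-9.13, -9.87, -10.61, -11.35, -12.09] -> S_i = -9.13 + -0.74*i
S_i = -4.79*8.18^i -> [-4.79, -39.18, -320.51, -2621.78, -21446.12]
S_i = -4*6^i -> [-4, -24, -144, -864, -5184]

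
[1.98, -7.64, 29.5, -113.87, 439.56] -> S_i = 1.98*(-3.86)^i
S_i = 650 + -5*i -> [650, 645, 640, 635, 630]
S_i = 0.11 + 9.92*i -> [0.11, 10.03, 19.95, 29.87, 39.79]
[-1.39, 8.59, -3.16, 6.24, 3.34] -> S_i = Random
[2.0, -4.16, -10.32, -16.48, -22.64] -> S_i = 2.00 + -6.16*i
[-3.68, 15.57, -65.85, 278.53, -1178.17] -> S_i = -3.68*(-4.23)^i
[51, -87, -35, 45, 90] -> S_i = Random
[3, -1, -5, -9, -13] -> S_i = 3 + -4*i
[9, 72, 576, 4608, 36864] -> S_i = 9*8^i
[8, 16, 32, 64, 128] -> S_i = 8*2^i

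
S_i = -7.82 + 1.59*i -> [-7.82, -6.23, -4.64, -3.05, -1.46]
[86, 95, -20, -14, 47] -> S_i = Random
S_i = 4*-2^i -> [4, -8, 16, -32, 64]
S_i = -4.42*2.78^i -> [-4.42, -12.29, -34.16, -94.96, -264.0]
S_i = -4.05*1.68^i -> [-4.05, -6.8, -11.43, -19.2, -32.26]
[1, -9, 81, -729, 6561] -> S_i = 1*-9^i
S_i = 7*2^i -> [7, 14, 28, 56, 112]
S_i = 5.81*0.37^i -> [5.81, 2.15, 0.8, 0.29, 0.11]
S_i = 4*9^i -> [4, 36, 324, 2916, 26244]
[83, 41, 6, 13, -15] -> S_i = Random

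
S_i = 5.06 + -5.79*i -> [5.06, -0.73, -6.52, -12.31, -18.1]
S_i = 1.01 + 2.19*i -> [1.01, 3.2, 5.39, 7.58, 9.77]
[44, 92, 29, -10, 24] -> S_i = Random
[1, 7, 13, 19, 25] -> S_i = 1 + 6*i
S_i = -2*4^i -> [-2, -8, -32, -128, -512]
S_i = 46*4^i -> [46, 184, 736, 2944, 11776]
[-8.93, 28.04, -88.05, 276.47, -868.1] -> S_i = -8.93*(-3.14)^i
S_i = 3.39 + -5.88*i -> [3.39, -2.49, -8.37, -14.25, -20.13]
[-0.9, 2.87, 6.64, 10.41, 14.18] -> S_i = -0.90 + 3.77*i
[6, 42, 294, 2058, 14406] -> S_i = 6*7^i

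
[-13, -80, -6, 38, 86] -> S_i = Random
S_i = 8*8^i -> [8, 64, 512, 4096, 32768]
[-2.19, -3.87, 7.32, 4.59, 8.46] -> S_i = Random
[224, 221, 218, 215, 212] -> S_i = 224 + -3*i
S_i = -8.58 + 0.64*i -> [-8.58, -7.94, -7.3, -6.66, -6.02]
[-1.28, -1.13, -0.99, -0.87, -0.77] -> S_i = -1.28*0.88^i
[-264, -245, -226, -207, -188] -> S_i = -264 + 19*i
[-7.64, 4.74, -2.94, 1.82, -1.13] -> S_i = -7.64*(-0.62)^i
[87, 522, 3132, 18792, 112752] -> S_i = 87*6^i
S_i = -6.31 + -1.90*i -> [-6.31, -8.21, -10.11, -12.01, -13.91]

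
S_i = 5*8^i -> [5, 40, 320, 2560, 20480]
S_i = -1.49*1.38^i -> [-1.49, -2.06, -2.84, -3.92, -5.4]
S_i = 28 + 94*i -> [28, 122, 216, 310, 404]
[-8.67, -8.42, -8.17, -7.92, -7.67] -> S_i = -8.67 + 0.25*i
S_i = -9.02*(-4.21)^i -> [-9.02, 37.97, -159.87, 673.06, -2833.58]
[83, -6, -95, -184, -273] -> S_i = 83 + -89*i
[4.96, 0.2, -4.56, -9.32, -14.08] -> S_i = 4.96 + -4.76*i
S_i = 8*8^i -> [8, 64, 512, 4096, 32768]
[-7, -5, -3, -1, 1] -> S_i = -7 + 2*i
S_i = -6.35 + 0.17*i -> [-6.35, -6.18, -6.01, -5.84, -5.67]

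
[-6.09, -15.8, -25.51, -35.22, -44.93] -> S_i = -6.09 + -9.71*i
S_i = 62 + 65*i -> [62, 127, 192, 257, 322]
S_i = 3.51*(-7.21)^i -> [3.51, -25.31, 182.46, -1315.57, 9485.24]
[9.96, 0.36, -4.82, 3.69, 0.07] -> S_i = Random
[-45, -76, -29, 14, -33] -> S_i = Random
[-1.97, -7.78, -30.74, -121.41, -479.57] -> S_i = -1.97*3.95^i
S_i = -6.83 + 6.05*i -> [-6.83, -0.78, 5.27, 11.32, 17.37]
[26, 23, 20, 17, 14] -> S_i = 26 + -3*i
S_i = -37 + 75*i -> [-37, 38, 113, 188, 263]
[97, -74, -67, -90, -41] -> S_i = Random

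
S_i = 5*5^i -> [5, 25, 125, 625, 3125]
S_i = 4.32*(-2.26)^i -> [4.32, -9.76, 22.06, -49.87, 112.7]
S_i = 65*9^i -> [65, 585, 5265, 47385, 426465]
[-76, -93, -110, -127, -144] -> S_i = -76 + -17*i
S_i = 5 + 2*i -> [5, 7, 9, 11, 13]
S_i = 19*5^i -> [19, 95, 475, 2375, 11875]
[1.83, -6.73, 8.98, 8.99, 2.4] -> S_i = Random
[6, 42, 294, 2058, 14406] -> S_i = 6*7^i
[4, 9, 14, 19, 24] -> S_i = 4 + 5*i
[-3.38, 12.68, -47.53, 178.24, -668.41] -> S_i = -3.38*(-3.75)^i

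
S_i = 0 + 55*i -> [0, 55, 110, 165, 220]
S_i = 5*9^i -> [5, 45, 405, 3645, 32805]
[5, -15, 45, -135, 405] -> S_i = 5*-3^i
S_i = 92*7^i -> [92, 644, 4508, 31556, 220892]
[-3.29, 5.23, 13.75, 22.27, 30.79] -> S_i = -3.29 + 8.52*i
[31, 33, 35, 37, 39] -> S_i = 31 + 2*i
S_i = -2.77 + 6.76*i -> [-2.77, 3.99, 10.75, 17.51, 24.27]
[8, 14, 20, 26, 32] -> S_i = 8 + 6*i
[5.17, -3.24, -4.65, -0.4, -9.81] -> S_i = Random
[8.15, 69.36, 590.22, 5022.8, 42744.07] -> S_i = 8.15*8.51^i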